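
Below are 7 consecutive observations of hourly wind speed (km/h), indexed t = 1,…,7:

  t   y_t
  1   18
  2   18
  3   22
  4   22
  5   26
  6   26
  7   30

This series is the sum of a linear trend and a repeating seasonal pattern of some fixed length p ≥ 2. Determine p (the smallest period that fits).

2

First differences y_{t+1} − y_t: 0, 4, 0, 4, 0, 4, …
The difference pattern repeats every 2 terms and not for any smaller step, so p = 2.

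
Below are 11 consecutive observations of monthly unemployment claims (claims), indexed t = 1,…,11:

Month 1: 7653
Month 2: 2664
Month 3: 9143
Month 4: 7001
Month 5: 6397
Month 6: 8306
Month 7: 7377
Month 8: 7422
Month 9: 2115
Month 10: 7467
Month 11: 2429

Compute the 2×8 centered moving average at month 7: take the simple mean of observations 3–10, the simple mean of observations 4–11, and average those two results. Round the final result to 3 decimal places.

Sum over 3–10: 9143 + 7001 + 6397 + 8306 + 7377 + 7422 + 2115 + 7467 = 55228
Sum over 4–11: 7001 + 6397 + 8306 + 7377 + 7422 + 2115 + 7467 + 2429 = 48514
CMA at t=7 = (55228 + 48514) / (2·8) = 103742 / 16 = 6483.875

6483.875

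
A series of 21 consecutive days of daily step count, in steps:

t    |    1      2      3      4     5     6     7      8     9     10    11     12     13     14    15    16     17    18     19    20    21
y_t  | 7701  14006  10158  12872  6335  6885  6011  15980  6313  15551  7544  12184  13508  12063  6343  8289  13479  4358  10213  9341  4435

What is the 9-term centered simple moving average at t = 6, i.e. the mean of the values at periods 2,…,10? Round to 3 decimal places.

10456.778

Sum of periods 2–10: 14006 + 10158 + 12872 + 6335 + 6885 + 6011 + 15980 + 6313 + 15551 = 94111
Divide by 9: 94111 / 9 = 10456.778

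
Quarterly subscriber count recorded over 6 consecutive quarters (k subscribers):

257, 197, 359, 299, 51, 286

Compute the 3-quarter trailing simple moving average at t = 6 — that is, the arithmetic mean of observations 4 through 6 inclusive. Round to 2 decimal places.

Sum of periods 4–6: 299 + 51 + 286 = 636
Divide by 3: 636 / 3 = 212.00

212.00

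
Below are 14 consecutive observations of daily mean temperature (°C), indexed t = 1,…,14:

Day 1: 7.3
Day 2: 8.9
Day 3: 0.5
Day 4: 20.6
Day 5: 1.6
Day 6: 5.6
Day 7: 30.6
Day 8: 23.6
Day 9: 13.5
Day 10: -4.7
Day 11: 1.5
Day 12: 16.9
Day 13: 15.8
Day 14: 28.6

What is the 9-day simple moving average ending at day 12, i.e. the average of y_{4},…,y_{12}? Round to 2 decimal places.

Sum of periods 4–12: 20.6 + 1.6 + 5.6 + 30.6 + 23.6 + 13.5 + (-4.7) + 1.5 + 16.9 = 109.2
Divide by 9: 109.2 / 9 = 12.13

12.13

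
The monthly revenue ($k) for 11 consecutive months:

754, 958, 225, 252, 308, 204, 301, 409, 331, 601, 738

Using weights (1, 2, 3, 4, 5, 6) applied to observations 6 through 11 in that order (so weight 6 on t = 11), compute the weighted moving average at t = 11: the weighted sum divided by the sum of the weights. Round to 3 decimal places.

Weighted sum: 1·204 + 2·301 + 3·409 + 4·331 + 5·601 + 6·738 = 204 + 602 + 1227 + 1324 + 3005 + 4428 = 10790
Weight total: 1 + 2 + 3 + 4 + 5 + 6 = 21
WMA = 10790 / 21 = 513.810

513.810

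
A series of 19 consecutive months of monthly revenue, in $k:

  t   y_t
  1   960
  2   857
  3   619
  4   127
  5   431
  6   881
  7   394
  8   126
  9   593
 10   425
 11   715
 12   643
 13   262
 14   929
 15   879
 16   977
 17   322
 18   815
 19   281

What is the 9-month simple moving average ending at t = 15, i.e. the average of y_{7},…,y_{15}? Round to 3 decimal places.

551.778

Sum of periods 7–15: 394 + 126 + 593 + 425 + 715 + 643 + 262 + 929 + 879 = 4966
Divide by 9: 4966 / 9 = 551.778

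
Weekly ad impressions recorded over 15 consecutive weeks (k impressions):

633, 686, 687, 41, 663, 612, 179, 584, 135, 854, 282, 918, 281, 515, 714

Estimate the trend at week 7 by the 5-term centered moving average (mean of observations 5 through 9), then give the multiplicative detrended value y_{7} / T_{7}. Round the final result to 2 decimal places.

Trend T_7 = (663 + 612 + 179 + 584 + 135) / 5 = 2173/5 = 434.6000
Ratio to trend: 179 / 434.6000 = 0.41

0.41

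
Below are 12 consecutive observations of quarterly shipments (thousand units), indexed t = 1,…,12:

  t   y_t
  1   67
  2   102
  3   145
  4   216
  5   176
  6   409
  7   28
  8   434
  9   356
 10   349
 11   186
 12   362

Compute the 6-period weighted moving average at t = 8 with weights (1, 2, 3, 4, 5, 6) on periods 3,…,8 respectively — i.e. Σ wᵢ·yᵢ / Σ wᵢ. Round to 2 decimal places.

261.19

Weighted sum: 1·145 + 2·216 + 3·176 + 4·409 + 5·28 + 6·434 = 145 + 432 + 528 + 1636 + 140 + 2604 = 5485
Weight total: 1 + 2 + 3 + 4 + 5 + 6 = 21
WMA = 5485 / 21 = 261.19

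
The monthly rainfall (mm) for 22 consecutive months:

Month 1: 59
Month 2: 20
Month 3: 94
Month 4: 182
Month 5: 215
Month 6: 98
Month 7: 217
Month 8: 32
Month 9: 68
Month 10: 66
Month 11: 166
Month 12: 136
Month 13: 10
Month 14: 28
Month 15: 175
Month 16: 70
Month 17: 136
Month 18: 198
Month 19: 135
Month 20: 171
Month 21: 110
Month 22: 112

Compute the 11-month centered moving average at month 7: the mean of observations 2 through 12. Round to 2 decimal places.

117.64

Sum of periods 2–12: 20 + 94 + 182 + 215 + 98 + 217 + 32 + 68 + 66 + 166 + 136 = 1294
Divide by 11: 1294 / 11 = 117.64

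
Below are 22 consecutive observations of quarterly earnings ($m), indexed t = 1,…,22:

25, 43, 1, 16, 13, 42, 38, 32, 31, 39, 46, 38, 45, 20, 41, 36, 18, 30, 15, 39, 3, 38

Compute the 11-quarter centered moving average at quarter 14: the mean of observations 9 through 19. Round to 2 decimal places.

Sum of periods 9–19: 31 + 39 + 46 + 38 + 45 + 20 + 41 + 36 + 18 + 30 + 15 = 359
Divide by 11: 359 / 11 = 32.64

32.64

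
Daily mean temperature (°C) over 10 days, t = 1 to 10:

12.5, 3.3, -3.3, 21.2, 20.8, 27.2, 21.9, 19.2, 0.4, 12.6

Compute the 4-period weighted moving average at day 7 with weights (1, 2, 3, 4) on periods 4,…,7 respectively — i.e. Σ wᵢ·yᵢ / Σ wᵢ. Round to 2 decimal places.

23.20

Weighted sum: 1·21.2 + 2·20.8 + 3·27.2 + 4·21.9 = 21.2 + 41.6 + 81.6 + 87.6 = 232.0
Weight total: 1 + 2 + 3 + 4 = 10
WMA = 232.0 / 10 = 23.20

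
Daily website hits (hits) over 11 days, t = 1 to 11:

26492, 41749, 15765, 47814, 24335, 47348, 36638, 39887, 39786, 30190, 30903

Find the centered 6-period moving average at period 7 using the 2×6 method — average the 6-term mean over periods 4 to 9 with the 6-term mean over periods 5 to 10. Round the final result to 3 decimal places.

37832.667

Sum over 4–9: 47814 + 24335 + 47348 + 36638 + 39887 + 39786 = 235808
Sum over 5–10: 24335 + 47348 + 36638 + 39887 + 39786 + 30190 = 218184
CMA at t=7 = (235808 + 218184) / (2·6) = 453992 / 12 = 37832.667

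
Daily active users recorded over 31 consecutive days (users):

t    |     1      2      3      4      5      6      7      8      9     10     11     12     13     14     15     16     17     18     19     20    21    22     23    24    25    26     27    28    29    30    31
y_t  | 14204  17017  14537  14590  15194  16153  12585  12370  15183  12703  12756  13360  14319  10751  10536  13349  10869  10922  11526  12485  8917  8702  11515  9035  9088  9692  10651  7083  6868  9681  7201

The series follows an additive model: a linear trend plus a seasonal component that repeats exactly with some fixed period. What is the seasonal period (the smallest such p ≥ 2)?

First differences y_{t+1} − y_t: 2813, -2480, 53, 604, 959, -3568, -215, 2813, -2480, 53, 604, 959, -3568, -215, 2813, -2480, …
The difference pattern repeats every 7 terms and not for any smaller step, so p = 7.

7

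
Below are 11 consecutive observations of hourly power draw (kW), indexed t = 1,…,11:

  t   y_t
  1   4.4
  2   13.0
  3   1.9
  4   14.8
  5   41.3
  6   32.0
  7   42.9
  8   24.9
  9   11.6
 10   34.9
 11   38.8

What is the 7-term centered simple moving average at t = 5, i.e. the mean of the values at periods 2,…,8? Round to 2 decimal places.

24.40

Sum of periods 2–8: 13.0 + 1.9 + 14.8 + 41.3 + 32.0 + 42.9 + 24.9 = 170.8
Divide by 7: 170.8 / 7 = 24.40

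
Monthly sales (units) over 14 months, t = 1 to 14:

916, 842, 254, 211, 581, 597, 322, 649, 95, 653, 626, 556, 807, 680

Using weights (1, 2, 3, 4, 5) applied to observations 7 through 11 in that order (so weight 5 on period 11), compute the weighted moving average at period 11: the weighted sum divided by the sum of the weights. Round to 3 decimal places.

Weighted sum: 1·322 + 2·649 + 3·95 + 4·653 + 5·626 = 322 + 1298 + 285 + 2612 + 3130 = 7647
Weight total: 1 + 2 + 3 + 4 + 5 = 15
WMA = 7647 / 15 = 509.800

509.800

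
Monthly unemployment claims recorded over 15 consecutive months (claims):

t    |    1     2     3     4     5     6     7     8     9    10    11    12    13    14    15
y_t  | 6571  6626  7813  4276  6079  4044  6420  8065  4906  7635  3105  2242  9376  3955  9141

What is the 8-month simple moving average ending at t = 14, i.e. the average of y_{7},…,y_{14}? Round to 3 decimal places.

Sum of periods 7–14: 6420 + 8065 + 4906 + 7635 + 3105 + 2242 + 9376 + 3955 = 45704
Divide by 8: 45704 / 8 = 5713.000

5713.000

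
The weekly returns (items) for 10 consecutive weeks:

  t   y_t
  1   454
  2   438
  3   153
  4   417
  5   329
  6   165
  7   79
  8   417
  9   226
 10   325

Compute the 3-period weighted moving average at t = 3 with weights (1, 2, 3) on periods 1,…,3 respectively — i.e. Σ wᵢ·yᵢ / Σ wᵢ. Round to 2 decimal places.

298.17

Weighted sum: 1·454 + 2·438 + 3·153 = 454 + 876 + 459 = 1789
Weight total: 1 + 2 + 3 = 6
WMA = 1789 / 6 = 298.17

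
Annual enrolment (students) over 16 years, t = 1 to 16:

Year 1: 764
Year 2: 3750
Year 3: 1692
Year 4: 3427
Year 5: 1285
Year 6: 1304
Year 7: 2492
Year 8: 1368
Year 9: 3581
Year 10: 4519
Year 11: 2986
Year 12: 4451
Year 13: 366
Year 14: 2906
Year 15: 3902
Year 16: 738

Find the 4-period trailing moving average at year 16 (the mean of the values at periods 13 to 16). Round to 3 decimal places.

1978.000

Sum of periods 13–16: 366 + 2906 + 3902 + 738 = 7912
Divide by 4: 7912 / 4 = 1978.000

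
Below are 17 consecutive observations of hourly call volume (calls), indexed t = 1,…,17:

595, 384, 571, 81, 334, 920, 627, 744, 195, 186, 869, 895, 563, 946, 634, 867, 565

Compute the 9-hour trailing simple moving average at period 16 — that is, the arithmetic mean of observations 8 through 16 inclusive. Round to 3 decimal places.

Sum of periods 8–16: 744 + 195 + 186 + 869 + 895 + 563 + 946 + 634 + 867 = 5899
Divide by 9: 5899 / 9 = 655.444

655.444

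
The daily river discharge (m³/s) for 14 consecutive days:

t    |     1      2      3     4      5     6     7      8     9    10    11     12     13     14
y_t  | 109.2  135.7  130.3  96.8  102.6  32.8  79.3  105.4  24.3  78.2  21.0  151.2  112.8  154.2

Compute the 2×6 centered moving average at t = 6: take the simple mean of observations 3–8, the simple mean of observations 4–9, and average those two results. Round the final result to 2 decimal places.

82.37

Sum over 3–8: 130.3 + 96.8 + 102.6 + 32.8 + 79.3 + 105.4 = 547.2
Sum over 4–9: 96.8 + 102.6 + 32.8 + 79.3 + 105.4 + 24.3 = 441.2
CMA at t=6 = (547.2 + 441.2) / (2·6) = 988.4 / 12 = 82.37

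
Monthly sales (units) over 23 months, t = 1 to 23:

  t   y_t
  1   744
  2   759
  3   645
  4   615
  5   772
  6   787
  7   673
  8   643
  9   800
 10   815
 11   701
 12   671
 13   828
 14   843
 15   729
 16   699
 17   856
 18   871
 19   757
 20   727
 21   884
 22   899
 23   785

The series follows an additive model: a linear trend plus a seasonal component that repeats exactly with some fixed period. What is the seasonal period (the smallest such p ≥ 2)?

4

First differences y_{t+1} − y_t: 15, -114, -30, 157, 15, -114, -30, 157, 15, -114, …
The difference pattern repeats every 4 terms and not for any smaller step, so p = 4.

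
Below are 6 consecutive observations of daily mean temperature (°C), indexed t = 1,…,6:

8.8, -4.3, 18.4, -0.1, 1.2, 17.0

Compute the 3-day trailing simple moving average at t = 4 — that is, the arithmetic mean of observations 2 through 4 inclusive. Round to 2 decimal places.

4.67

Sum of periods 2–4: (-4.3) + 18.4 + (-0.1) = 14.0
Divide by 3: 14.0 / 3 = 4.67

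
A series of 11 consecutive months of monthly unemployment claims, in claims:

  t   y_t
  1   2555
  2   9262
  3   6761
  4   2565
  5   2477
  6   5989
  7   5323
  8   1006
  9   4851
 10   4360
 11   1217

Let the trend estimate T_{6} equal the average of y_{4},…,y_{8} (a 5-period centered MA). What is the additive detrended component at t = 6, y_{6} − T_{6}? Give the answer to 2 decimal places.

Trend T_6 = (2565 + 2477 + 5989 + 5323 + 1006) / 5 = 17360/5 = 3472.0000
Detrended value: 5989 − 3472.0000 = 2517.00

2517.00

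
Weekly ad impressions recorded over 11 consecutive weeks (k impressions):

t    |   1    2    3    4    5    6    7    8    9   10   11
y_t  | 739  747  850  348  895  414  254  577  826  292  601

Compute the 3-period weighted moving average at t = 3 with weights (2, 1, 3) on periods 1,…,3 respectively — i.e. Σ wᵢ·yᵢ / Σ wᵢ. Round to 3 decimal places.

795.833

Weighted sum: 2·739 + 1·747 + 3·850 = 1478 + 747 + 2550 = 4775
Weight total: 2 + 1 + 3 = 6
WMA = 4775 / 6 = 795.833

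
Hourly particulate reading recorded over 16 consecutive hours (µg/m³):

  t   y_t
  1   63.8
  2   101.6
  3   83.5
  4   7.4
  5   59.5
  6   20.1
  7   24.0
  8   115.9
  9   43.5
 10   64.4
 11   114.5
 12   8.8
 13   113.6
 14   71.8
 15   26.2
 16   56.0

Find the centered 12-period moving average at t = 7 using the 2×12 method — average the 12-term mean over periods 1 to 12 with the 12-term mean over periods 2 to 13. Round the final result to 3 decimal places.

Sum over 1–12: 63.8 + 101.6 + 83.5 + 7.4 + 59.5 + 20.1 + 24.0 + 115.9 + 43.5 + 64.4 + 114.5 + 8.8 = 707.0
Sum over 2–13: 101.6 + 83.5 + 7.4 + 59.5 + 20.1 + 24.0 + 115.9 + 43.5 + 64.4 + 114.5 + 8.8 + 113.6 = 756.8
CMA at t=7 = (707.0 + 756.8) / (2·12) = 1463.8 / 24 = 60.992

60.992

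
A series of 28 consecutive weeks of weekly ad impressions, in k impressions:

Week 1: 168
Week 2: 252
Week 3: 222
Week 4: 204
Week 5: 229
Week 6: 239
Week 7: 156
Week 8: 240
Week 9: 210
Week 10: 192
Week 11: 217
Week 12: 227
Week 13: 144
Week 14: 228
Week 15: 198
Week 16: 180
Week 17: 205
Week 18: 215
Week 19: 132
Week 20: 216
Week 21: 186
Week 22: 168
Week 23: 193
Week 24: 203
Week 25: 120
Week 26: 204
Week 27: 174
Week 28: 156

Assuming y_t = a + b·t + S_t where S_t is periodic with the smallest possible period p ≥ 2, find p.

6

First differences y_{t+1} − y_t: 84, -30, -18, 25, 10, -83, 84, -30, -18, 25, 10, -83, 84, -30, …
The difference pattern repeats every 6 terms and not for any smaller step, so p = 6.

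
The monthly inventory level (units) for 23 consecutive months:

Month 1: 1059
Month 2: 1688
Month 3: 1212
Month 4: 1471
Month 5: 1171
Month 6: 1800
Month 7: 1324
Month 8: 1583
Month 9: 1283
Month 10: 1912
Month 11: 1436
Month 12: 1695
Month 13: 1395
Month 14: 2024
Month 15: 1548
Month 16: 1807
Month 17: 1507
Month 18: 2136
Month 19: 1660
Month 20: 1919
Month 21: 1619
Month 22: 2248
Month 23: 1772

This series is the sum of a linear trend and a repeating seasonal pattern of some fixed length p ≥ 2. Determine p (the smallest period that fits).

4

First differences y_{t+1} − y_t: 629, -476, 259, -300, 629, -476, 259, -300, 629, -476, …
The difference pattern repeats every 4 terms and not for any smaller step, so p = 4.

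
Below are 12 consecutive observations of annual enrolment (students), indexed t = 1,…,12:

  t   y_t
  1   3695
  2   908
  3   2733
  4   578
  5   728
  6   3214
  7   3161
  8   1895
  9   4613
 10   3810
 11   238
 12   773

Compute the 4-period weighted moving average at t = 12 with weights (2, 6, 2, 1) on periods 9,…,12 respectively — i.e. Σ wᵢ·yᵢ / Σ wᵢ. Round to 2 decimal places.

3030.45

Weighted sum: 2·4613 + 6·3810 + 2·238 + 1·773 = 9226 + 22860 + 476 + 773 = 33335
Weight total: 2 + 6 + 2 + 1 = 11
WMA = 33335 / 11 = 3030.45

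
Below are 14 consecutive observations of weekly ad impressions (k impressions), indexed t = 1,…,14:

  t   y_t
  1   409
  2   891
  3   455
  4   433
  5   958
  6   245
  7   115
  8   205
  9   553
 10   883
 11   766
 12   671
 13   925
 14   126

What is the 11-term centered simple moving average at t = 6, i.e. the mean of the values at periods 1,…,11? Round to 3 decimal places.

Sum of periods 1–11: 409 + 891 + 455 + 433 + 958 + 245 + 115 + 205 + 553 + 883 + 766 = 5913
Divide by 11: 5913 / 11 = 537.545

537.545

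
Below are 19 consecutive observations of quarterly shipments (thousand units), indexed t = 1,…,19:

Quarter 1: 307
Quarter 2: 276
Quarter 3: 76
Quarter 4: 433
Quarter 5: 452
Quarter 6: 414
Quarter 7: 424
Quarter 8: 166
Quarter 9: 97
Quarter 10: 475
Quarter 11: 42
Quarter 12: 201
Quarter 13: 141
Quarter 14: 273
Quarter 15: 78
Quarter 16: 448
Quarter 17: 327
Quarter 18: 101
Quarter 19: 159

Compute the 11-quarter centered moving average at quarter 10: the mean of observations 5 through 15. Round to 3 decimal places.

251.182

Sum of periods 5–15: 452 + 414 + 424 + 166 + 97 + 475 + 42 + 201 + 141 + 273 + 78 = 2763
Divide by 11: 2763 / 11 = 251.182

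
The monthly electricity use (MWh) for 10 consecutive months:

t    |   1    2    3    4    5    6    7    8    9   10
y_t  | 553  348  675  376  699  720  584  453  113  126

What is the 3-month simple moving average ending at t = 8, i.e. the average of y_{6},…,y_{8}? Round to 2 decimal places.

585.67

Sum of periods 6–8: 720 + 584 + 453 = 1757
Divide by 3: 1757 / 3 = 585.67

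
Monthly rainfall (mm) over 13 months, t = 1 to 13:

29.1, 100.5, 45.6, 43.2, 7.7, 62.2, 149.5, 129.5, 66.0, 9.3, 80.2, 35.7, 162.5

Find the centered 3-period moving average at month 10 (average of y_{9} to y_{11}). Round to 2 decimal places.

Sum of periods 9–11: 66.0 + 9.3 + 80.2 = 155.5
Divide by 3: 155.5 / 3 = 51.83

51.83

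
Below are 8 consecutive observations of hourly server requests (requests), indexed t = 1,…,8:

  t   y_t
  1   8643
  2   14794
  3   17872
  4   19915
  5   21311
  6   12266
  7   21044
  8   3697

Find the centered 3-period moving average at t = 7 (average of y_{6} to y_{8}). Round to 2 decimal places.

Sum of periods 6–8: 12266 + 21044 + 3697 = 37007
Divide by 3: 37007 / 3 = 12335.67

12335.67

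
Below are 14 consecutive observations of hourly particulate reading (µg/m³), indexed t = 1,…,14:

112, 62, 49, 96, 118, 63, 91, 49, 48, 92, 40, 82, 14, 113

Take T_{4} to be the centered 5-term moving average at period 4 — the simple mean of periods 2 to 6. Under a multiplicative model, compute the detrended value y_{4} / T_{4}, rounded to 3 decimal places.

1.237

Trend T_4 = (62 + 49 + 96 + 118 + 63) / 5 = 388/5 = 77.60000
Ratio to trend: 96 / 77.60000 = 1.237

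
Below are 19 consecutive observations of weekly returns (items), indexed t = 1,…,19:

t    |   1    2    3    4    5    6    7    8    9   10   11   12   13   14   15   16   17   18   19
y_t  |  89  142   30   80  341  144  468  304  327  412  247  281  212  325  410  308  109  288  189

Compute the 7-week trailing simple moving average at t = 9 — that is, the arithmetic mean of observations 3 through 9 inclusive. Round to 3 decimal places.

Sum of periods 3–9: 30 + 80 + 341 + 144 + 468 + 304 + 327 = 1694
Divide by 7: 1694 / 7 = 242.000

242.000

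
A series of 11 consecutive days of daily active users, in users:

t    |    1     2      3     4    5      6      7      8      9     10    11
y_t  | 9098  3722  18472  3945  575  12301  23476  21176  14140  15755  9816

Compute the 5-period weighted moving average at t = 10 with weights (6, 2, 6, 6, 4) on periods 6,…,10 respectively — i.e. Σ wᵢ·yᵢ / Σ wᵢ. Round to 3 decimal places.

Weighted sum: 6·12301 + 2·23476 + 6·21176 + 6·14140 + 4·15755 = 73806 + 46952 + 127056 + 84840 + 63020 = 395674
Weight total: 6 + 2 + 6 + 6 + 4 = 24
WMA = 395674 / 24 = 16486.417

16486.417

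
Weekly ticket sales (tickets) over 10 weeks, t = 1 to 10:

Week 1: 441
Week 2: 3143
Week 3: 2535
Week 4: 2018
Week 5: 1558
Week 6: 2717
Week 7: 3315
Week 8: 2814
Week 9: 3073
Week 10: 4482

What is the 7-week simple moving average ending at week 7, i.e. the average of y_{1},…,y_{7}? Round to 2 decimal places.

2246.71

Sum of periods 1–7: 441 + 3143 + 2535 + 2018 + 1558 + 2717 + 3315 = 15727
Divide by 7: 15727 / 7 = 2246.71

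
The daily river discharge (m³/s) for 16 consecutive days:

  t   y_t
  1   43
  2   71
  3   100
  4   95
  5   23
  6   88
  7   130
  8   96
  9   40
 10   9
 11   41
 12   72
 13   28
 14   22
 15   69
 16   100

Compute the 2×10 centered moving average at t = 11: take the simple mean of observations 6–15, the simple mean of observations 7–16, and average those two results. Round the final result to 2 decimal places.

60.10

Sum over 6–15: 88 + 130 + 96 + 40 + 9 + 41 + 72 + 28 + 22 + 69 = 595
Sum over 7–16: 130 + 96 + 40 + 9 + 41 + 72 + 28 + 22 + 69 + 100 = 607
CMA at t=11 = (595 + 607) / (2·10) = 1202 / 20 = 60.10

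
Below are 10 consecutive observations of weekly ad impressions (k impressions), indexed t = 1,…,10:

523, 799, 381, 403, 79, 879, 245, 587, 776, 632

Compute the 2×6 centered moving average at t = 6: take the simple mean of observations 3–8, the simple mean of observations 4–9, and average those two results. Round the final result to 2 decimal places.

Sum over 3–8: 381 + 403 + 79 + 879 + 245 + 587 = 2574
Sum over 4–9: 403 + 79 + 879 + 245 + 587 + 776 = 2969
CMA at t=6 = (2574 + 2969) / (2·6) = 5543 / 12 = 461.92

461.92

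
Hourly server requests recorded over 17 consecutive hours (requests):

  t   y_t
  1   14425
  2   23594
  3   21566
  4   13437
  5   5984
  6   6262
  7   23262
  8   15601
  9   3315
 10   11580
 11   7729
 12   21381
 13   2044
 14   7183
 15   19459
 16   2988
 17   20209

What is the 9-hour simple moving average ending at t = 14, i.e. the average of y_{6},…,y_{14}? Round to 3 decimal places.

10928.556

Sum of periods 6–14: 6262 + 23262 + 15601 + 3315 + 11580 + 7729 + 21381 + 2044 + 7183 = 98357
Divide by 9: 98357 / 9 = 10928.556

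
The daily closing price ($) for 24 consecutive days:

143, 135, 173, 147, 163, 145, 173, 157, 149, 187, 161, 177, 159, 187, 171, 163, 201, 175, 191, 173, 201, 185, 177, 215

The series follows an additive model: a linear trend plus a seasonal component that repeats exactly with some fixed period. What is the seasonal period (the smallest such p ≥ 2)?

First differences y_{t+1} − y_t: -8, 38, -26, 16, -18, 28, -16, -8, 38, -26, 16, -18, 28, -16, -8, 38, …
The difference pattern repeats every 7 terms and not for any smaller step, so p = 7.

7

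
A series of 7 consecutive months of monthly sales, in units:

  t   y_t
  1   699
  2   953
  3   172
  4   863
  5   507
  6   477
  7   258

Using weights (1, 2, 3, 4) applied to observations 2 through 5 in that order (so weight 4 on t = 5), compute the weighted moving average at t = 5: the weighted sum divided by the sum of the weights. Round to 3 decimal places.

Weighted sum: 1·953 + 2·172 + 3·863 + 4·507 = 953 + 344 + 2589 + 2028 = 5914
Weight total: 1 + 2 + 3 + 4 = 10
WMA = 5914 / 10 = 591.400

591.400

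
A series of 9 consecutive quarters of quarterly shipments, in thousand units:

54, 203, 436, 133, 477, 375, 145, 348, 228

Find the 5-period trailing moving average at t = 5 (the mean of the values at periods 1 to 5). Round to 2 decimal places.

Sum of periods 1–5: 54 + 203 + 436 + 133 + 477 = 1303
Divide by 5: 1303 / 5 = 260.60

260.60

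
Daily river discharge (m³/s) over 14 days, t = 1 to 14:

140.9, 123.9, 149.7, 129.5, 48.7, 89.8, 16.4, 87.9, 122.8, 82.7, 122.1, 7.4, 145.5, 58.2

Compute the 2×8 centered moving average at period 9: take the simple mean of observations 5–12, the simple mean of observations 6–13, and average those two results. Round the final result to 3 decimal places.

78.275

Sum over 5–12: 48.7 + 89.8 + 16.4 + 87.9 + 122.8 + 82.7 + 122.1 + 7.4 = 577.8
Sum over 6–13: 89.8 + 16.4 + 87.9 + 122.8 + 82.7 + 122.1 + 7.4 + 145.5 = 674.6
CMA at t=9 = (577.8 + 674.6) / (2·8) = 1252.4 / 16 = 78.275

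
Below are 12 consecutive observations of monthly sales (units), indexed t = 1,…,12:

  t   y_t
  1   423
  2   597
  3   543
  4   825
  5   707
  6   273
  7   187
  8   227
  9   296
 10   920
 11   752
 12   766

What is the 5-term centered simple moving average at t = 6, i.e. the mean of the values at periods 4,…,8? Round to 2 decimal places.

Sum of periods 4–8: 825 + 707 + 273 + 187 + 227 = 2219
Divide by 5: 2219 / 5 = 443.80

443.80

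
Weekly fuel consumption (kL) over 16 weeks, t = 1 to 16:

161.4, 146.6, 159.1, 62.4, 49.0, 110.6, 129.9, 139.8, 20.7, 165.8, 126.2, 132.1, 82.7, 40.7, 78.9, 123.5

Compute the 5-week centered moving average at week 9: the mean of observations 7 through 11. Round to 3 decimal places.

Sum of periods 7–11: 129.9 + 139.8 + 20.7 + 165.8 + 126.2 = 582.4
Divide by 5: 582.4 / 5 = 116.480

116.480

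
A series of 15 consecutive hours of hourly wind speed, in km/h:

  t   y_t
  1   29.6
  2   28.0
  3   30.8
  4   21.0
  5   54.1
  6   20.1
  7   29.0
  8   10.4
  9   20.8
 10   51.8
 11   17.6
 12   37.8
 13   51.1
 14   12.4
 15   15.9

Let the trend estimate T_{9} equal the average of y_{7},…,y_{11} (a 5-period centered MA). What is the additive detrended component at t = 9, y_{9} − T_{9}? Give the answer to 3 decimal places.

-5.120

Trend T_9 = (29.0 + 10.4 + 20.8 + 51.8 + 17.6) / 5 = 129.6/5 = 25.92000
Detrended value: 20.8 − 25.92000 = -5.120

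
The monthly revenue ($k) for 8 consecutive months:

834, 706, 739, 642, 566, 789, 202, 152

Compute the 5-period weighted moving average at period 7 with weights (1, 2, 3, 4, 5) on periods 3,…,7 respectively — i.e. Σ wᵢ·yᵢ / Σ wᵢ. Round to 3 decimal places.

Weighted sum: 1·739 + 2·642 + 3·566 + 4·789 + 5·202 = 739 + 1284 + 1698 + 3156 + 1010 = 7887
Weight total: 1 + 2 + 3 + 4 + 5 = 15
WMA = 7887 / 15 = 525.800

525.800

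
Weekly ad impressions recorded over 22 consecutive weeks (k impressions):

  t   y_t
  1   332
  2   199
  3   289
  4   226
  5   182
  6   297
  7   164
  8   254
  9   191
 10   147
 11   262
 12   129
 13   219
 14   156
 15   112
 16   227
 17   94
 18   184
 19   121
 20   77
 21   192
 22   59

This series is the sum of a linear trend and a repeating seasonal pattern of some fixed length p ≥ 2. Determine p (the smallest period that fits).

First differences y_{t+1} − y_t: -133, 90, -63, -44, 115, -133, 90, -63, -44, 115, -133, 90, …
The difference pattern repeats every 5 terms and not for any smaller step, so p = 5.

5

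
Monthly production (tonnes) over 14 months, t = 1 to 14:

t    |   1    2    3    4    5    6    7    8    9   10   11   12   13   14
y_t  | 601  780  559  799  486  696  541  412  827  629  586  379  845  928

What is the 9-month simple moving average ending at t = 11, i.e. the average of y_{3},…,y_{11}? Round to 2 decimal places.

615.00

Sum of periods 3–11: 559 + 799 + 486 + 696 + 541 + 412 + 827 + 629 + 586 = 5535
Divide by 9: 5535 / 9 = 615.00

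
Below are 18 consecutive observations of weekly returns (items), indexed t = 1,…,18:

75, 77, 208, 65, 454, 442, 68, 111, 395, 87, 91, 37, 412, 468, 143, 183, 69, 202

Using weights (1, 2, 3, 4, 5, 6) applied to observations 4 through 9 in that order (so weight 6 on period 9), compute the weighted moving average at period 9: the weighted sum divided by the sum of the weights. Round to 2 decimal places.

261.71

Weighted sum: 1·65 + 2·454 + 3·442 + 4·68 + 5·111 + 6·395 = 65 + 908 + 1326 + 272 + 555 + 2370 = 5496
Weight total: 1 + 2 + 3 + 4 + 5 + 6 = 21
WMA = 5496 / 21 = 261.71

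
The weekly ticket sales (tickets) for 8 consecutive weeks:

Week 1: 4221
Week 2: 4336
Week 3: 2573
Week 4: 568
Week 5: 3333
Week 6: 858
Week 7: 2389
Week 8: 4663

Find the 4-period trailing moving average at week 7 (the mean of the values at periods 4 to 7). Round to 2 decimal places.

Sum of periods 4–7: 568 + 3333 + 858 + 2389 = 7148
Divide by 4: 7148 / 4 = 1787.00

1787.00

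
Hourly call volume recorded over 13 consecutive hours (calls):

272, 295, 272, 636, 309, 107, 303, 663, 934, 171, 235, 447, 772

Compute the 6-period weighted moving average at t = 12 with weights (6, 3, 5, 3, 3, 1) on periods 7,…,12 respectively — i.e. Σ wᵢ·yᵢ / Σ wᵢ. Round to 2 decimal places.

Weighted sum: 6·303 + 3·663 + 5·934 + 3·171 + 3·235 + 1·447 = 1818 + 1989 + 4670 + 513 + 705 + 447 = 10142
Weight total: 6 + 3 + 5 + 3 + 3 + 1 = 21
WMA = 10142 / 21 = 482.95

482.95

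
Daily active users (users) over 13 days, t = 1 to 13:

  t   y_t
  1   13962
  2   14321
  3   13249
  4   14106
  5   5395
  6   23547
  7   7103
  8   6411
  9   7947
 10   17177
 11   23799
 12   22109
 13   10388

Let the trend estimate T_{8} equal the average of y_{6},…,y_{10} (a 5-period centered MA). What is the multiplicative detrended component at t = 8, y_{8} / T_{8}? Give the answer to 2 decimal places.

0.52

Trend T_8 = (23547 + 7103 + 6411 + 7947 + 17177) / 5 = 62185/5 = 12437.0000
Ratio to trend: 6411 / 12437.0000 = 0.52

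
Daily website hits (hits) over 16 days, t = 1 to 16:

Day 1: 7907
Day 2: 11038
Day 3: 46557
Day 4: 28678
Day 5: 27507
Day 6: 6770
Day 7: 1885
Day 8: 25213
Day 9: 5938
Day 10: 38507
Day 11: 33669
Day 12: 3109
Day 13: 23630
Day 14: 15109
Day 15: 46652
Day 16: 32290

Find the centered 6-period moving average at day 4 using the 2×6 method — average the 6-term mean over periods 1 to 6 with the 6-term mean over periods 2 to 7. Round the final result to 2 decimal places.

Sum over 1–6: 7907 + 11038 + 46557 + 28678 + 27507 + 6770 = 128457
Sum over 2–7: 11038 + 46557 + 28678 + 27507 + 6770 + 1885 = 122435
CMA at t=4 = (128457 + 122435) / (2·6) = 250892 / 12 = 20907.67

20907.67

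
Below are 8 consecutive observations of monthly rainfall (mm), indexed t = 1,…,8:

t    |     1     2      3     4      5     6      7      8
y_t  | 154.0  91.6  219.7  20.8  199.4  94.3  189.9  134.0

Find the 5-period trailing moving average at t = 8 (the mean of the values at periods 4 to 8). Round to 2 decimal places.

127.68

Sum of periods 4–8: 20.8 + 199.4 + 94.3 + 189.9 + 134.0 = 638.4
Divide by 5: 638.4 / 5 = 127.68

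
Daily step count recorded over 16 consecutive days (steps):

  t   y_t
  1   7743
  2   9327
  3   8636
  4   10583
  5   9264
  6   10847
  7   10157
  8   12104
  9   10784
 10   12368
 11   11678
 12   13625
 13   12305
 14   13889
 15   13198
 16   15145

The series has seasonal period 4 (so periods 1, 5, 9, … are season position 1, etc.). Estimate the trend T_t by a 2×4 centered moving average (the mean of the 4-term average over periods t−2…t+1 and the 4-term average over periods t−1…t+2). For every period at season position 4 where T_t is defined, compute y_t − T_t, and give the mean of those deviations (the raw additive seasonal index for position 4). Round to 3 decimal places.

940.750

Season position 4 occurs at t = 4, 8, 12 (where T_t is defined).
t=4: T_4 = 9642.50000; y_4 − T_4 = 10583 − 9642.50000 = 940.50000
t=8: T_8 = 11163.12500; y_8 − T_8 = 12104 − 11163.12500 = 940.87500
t=12: T_12 = 12684.12500; y_12 − T_12 = 13625 − 12684.12500 = 940.87500
Mean deviation: (940.50000 + 940.87500 + 940.87500) / 3 = 940.750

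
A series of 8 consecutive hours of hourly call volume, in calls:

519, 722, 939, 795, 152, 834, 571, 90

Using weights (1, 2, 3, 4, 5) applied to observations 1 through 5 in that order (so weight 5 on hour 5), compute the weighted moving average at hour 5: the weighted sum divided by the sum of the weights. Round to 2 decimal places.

581.33

Weighted sum: 1·519 + 2·722 + 3·939 + 4·795 + 5·152 = 519 + 1444 + 2817 + 3180 + 760 = 8720
Weight total: 1 + 2 + 3 + 4 + 5 = 15
WMA = 8720 / 15 = 581.33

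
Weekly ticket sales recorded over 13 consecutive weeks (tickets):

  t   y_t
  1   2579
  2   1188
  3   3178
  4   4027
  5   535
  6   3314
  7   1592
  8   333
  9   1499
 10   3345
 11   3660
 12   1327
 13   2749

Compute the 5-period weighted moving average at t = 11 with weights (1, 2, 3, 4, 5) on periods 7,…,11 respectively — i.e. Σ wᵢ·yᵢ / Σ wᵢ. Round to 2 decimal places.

Weighted sum: 1·1592 + 2·333 + 3·1499 + 4·3345 + 5·3660 = 1592 + 666 + 4497 + 13380 + 18300 = 38435
Weight total: 1 + 2 + 3 + 4 + 5 = 15
WMA = 38435 / 15 = 2562.33

2562.33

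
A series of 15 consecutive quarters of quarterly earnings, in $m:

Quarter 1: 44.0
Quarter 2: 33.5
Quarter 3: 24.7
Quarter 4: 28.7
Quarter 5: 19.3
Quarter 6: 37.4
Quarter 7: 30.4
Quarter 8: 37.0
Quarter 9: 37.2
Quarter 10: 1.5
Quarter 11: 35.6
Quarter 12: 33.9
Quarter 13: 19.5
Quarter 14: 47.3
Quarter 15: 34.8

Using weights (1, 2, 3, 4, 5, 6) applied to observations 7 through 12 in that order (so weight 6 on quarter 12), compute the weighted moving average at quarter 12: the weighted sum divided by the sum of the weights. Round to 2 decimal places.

28.73

Weighted sum: 1·30.4 + 2·37.0 + 3·37.2 + 4·1.5 + 5·35.6 + 6·33.9 = 30.4 + 74.0 + 111.6 + 6.0 + 178.0 + 203.4 = 603.4
Weight total: 1 + 2 + 3 + 4 + 5 + 6 = 21
WMA = 603.4 / 21 = 28.73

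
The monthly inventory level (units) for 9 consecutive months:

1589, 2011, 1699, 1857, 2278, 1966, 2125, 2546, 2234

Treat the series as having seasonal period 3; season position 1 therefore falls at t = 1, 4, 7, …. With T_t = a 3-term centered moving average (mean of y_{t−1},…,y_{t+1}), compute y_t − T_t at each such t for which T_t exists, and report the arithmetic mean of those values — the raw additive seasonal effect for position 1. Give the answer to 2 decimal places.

Season position 1 occurs at t = 4, 7 (where T_t is defined).
t=4: T_4 = 1944.6667; y_4 − T_4 = 1857 − 1944.6667 = -87.6667
t=7: T_7 = 2212.3333; y_7 − T_7 = 2125 − 2212.3333 = -87.3333
Mean deviation: (-87.6667 + -87.3333) / 2 = -87.50

-87.50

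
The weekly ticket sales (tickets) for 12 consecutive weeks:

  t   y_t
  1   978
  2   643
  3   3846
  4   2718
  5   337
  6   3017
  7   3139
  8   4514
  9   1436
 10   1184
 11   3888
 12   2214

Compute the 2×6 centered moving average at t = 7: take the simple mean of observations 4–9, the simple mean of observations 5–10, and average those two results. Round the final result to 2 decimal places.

2399.00

Sum over 4–9: 2718 + 337 + 3017 + 3139 + 4514 + 1436 = 15161
Sum over 5–10: 337 + 3017 + 3139 + 4514 + 1436 + 1184 = 13627
CMA at t=7 = (15161 + 13627) / (2·6) = 28788 / 12 = 2399.00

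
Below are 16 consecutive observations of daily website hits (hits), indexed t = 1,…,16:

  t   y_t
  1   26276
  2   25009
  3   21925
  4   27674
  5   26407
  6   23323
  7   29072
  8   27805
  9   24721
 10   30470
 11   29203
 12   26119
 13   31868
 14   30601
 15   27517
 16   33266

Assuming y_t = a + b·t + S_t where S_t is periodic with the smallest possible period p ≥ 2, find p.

First differences y_{t+1} − y_t: -1267, -3084, 5749, -1267, -3084, 5749, -1267, -3084, …
The difference pattern repeats every 3 terms and not for any smaller step, so p = 3.

3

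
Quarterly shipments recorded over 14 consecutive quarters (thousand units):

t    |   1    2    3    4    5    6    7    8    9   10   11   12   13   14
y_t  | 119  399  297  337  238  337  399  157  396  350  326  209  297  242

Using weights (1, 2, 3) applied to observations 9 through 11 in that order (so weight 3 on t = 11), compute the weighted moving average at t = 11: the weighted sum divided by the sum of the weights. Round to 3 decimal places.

Weighted sum: 1·396 + 2·350 + 3·326 = 396 + 700 + 978 = 2074
Weight total: 1 + 2 + 3 = 6
WMA = 2074 / 6 = 345.667

345.667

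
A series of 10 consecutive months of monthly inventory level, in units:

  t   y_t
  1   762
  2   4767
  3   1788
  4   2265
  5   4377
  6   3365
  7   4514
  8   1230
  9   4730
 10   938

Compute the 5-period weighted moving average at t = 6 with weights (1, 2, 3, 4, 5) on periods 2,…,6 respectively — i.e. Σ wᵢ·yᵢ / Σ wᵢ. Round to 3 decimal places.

3298.067

Weighted sum: 1·4767 + 2·1788 + 3·2265 + 4·4377 + 5·3365 = 4767 + 3576 + 6795 + 17508 + 16825 = 49471
Weight total: 1 + 2 + 3 + 4 + 5 = 15
WMA = 49471 / 15 = 3298.067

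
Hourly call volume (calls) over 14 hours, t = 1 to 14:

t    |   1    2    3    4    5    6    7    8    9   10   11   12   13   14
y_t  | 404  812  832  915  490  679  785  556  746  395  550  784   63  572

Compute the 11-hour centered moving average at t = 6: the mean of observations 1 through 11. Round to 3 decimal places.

Sum of periods 1–11: 404 + 812 + 832 + 915 + 490 + 679 + 785 + 556 + 746 + 395 + 550 = 7164
Divide by 11: 7164 / 11 = 651.273

651.273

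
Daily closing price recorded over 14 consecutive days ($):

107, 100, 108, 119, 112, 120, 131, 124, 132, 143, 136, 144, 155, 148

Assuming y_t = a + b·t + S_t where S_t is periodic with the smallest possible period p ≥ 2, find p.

First differences y_{t+1} − y_t: -7, 8, 11, -7, 8, 11, -7, 8, …
The difference pattern repeats every 3 terms and not for any smaller step, so p = 3.

3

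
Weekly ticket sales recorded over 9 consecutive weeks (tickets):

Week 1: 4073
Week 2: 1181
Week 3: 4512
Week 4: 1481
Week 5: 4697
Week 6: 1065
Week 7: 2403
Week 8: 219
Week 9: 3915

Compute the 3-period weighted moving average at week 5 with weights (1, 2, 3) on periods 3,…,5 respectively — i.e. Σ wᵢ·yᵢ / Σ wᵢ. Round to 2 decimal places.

Weighted sum: 1·4512 + 2·1481 + 3·4697 = 4512 + 2962 + 14091 = 21565
Weight total: 1 + 2 + 3 = 6
WMA = 21565 / 6 = 3594.17

3594.17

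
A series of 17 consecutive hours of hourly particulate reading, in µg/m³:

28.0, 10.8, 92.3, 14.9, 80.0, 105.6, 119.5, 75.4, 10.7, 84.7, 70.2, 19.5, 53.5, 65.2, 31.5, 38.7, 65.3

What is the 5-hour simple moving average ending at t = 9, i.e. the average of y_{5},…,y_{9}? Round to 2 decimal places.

Sum of periods 5–9: 80.0 + 105.6 + 119.5 + 75.4 + 10.7 = 391.2
Divide by 5: 391.2 / 5 = 78.24

78.24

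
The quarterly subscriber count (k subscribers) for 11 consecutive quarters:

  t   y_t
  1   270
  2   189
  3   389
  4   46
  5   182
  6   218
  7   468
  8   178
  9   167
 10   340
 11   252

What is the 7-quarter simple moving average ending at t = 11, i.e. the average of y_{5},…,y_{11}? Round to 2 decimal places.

257.86

Sum of periods 5–11: 182 + 218 + 468 + 178 + 167 + 340 + 252 = 1805
Divide by 7: 1805 / 7 = 257.86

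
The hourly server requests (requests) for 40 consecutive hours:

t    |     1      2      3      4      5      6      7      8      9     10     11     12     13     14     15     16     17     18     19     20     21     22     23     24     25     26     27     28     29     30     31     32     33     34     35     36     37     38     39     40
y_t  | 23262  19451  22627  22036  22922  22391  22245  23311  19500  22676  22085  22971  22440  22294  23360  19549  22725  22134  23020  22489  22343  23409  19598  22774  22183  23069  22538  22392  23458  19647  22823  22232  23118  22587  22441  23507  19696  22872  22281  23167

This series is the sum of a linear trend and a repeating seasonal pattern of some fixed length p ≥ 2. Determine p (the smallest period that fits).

First differences y_{t+1} − y_t: -3811, 3176, -591, 886, -531, -146, 1066, -3811, 3176, -591, 886, -531, -146, 1066, -3811, 3176, …
The difference pattern repeats every 7 terms and not for any smaller step, so p = 7.

7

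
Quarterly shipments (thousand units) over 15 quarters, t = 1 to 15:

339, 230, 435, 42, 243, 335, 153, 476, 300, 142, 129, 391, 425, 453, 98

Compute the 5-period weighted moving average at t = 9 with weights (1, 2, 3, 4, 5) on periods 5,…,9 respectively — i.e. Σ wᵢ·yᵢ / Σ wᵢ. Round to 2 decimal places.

Weighted sum: 1·243 + 2·335 + 3·153 + 4·476 + 5·300 = 243 + 670 + 459 + 1904 + 1500 = 4776
Weight total: 1 + 2 + 3 + 4 + 5 = 15
WMA = 4776 / 15 = 318.40

318.40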